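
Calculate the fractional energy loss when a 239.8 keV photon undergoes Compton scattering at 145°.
0.4605 (or 46.05%)

Calculate initial and final photon energies:

Initial: E₀ = 239.8 keV → λ₀ = 5.1703 pm
Compton shift: Δλ = 4.4138 pm
Final wavelength: λ' = 9.5841 pm
Final energy: E' = 129.3639 keV

Fractional energy loss:
(E₀ - E')/E₀ = (239.8000 - 129.3639)/239.8000
= 110.4361/239.8000
= 0.4605
= 46.05%

(Intermediate values are shown rounded; full precision is carried through to the final answer.)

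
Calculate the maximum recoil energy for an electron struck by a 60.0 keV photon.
11.4105 keV

Maximum energy transfer occurs at θ = 180° (backscattering).

Initial photon: E₀ = 60.0 keV → λ₀ = 20.6640 pm

Maximum Compton shift (at 180°):
Δλ_max = 2λ_C = 2 × 2.4263 = 4.8526 pm

Final wavelength:
λ' = 20.6640 + 4.8526 = 25.5167 pm

Minimum photon energy (maximum energy to electron):
E'_min = hc/λ' = 48.5895 keV

Maximum electron kinetic energy:
K_max = E₀ - E'_min = 60.0000 - 48.5895 = 11.4105 keV

(Intermediate values are shown rounded; full precision is carried through to the final answer.)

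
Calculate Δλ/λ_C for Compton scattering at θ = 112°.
1.3746 λ_C

The Compton shift formula is:
Δλ = λ_C(1 - cos θ)

Dividing both sides by λ_C:
Δλ/λ_C = 1 - cos θ

For θ = 112°:
Δλ/λ_C = 1 - cos(112°)
Δλ/λ_C = 1 - -0.3746
Δλ/λ_C = 1.3746

This means the shift is 1.3746 × λ_C = 3.3352 pm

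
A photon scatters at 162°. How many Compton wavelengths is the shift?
1.9511 λ_C

The Compton shift formula is:
Δλ = λ_C(1 - cos θ)

Dividing both sides by λ_C:
Δλ/λ_C = 1 - cos θ

For θ = 162°:
Δλ/λ_C = 1 - cos(162°)
Δλ/λ_C = 1 - -0.9511
Δλ/λ_C = 1.9511

This means the shift is 1.9511 × λ_C = 4.7339 pm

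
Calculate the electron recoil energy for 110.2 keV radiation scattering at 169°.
32.9940 keV

By energy conservation: K_e = E_initial - E_final

First find the scattered photon energy:
Initial wavelength: λ = hc/E = 11.2508 pm
Compton shift: Δλ = λ_C(1 - cos(169°)) = 4.8080 pm
Final wavelength: λ' = 11.2508 + 4.8080 = 16.0589 pm
Final photon energy: E' = hc/λ' = 77.2060 keV

Electron kinetic energy:
K_e = E - E' = 110.2000 - 77.2060 = 32.9940 keV

(Intermediate values are shown rounded; full precision is carried through to the final answer.)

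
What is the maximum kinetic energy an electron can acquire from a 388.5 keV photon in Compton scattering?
234.3670 keV

Maximum energy transfer occurs at θ = 180° (backscattering).

Initial photon: E₀ = 388.5 keV → λ₀ = 3.1914 pm

Maximum Compton shift (at 180°):
Δλ_max = 2λ_C = 2 × 2.4263 = 4.8526 pm

Final wavelength:
λ' = 3.1914 + 4.8526 = 8.0440 pm

Minimum photon energy (maximum energy to electron):
E'_min = hc/λ' = 154.1330 keV

Maximum electron kinetic energy:
K_max = E₀ - E'_min = 388.5000 - 154.1330 = 234.3670 keV

(Intermediate values are shown rounded; full precision is carried through to the final answer.)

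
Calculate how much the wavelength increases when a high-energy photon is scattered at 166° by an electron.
4.7805 pm

Using the Compton scattering formula:
Δλ = λ_C(1 - cos θ)

where λ_C = h/(m_e·c) ≈ 2.4263 pm is the Compton wavelength of an electron.

For θ = 166°:
cos(166°) = -0.9703
1 - cos(166°) = 1.9703

Δλ = 2.4263 × 1.9703
Δλ = 4.7805 pm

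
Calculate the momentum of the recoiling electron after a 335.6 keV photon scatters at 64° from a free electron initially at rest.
1.6951e-22 kg·m/s

The electron is initially at rest, so by conservation of momentum:
p⃗_e = p⃗₀ − p⃗'  (incident photon momentum minus scattered photon momentum)

Photon momentum magnitudes (p = h/λ = E/c):
λ₀ = hc/E₀ = 3.6944 pm → p₀ = h/λ₀ = 1.7935e-22 kg·m/s
Δλ = λ_C(1 − cos 64°) = 1.3627 pm
λ' = 5.0571 pm → p' = h/λ' = 1.3103e-22 kg·m/s

The scattered photon makes angle θ = 64° with the incident direction, so by the law of cosines:
|p⃗_e|² = p₀² + p'² − 2p₀p'cos θ
|p⃗_e|² = (1.7935e-22)² + (1.3103e-22)² − 2·1.7935e-22·1.3103e-22·cos(64°)
|p⃗_e| = 1.6951e-22 kg·m/s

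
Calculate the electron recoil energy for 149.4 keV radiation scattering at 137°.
50.2095 keV

By energy conservation: K_e = E_initial - E_final

First find the scattered photon energy:
Initial wavelength: λ = hc/E = 8.2988 pm
Compton shift: Δλ = λ_C(1 - cos(137°)) = 4.2008 pm
Final wavelength: λ' = 8.2988 + 4.2008 = 12.4996 pm
Final photon energy: E' = hc/λ' = 99.1905 keV

Electron kinetic energy:
K_e = E - E' = 149.4000 - 99.1905 = 50.2095 keV

(Intermediate values are shown rounded; full precision is carried through to the final answer.)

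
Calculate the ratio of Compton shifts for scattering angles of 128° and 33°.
128° produces the larger shift by a factor of 10.015

Calculate both shifts using Δλ = λ_C(1 - cos θ):

For θ₁ = 33°:
Δλ₁ = 2.4263 × (1 - cos(33°))
Δλ₁ = 2.4263 × 0.1613
Δλ₁ = 0.3914 pm

For θ₂ = 128°:
Δλ₂ = 2.4263 × (1 - cos(128°))
Δλ₂ = 2.4263 × 1.6157
Δλ₂ = 3.9201 pm

The 128° angle produces the larger shift.
Ratio: 3.9201/0.3914 = 10.015

(Intermediate values are shown rounded; full precision is carried through to the final answer.)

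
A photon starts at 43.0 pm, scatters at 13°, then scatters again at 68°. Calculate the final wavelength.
44.5796 pm

Apply Compton shift twice:

First scattering at θ₁ = 13°:
Δλ₁ = λ_C(1 - cos(13°))
Δλ₁ = 2.4263 × 0.0256
Δλ₁ = 0.0622 pm

After first scattering:
λ₁ = 43.0 + 0.0622 = 43.0622 pm

Second scattering at θ₂ = 68°:
Δλ₂ = λ_C(1 - cos(68°))
Δλ₂ = 2.4263 × 0.6254
Δλ₂ = 1.5174 pm

Final wavelength:
λ₂ = 43.0622 + 1.5174 = 44.5796 pm

Total shift: Δλ_total = 0.0622 + 1.5174 = 1.5796 pm

(Intermediate values are shown rounded; full precision is carried through to the final answer.)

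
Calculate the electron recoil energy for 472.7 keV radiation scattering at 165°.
304.9915 keV

By energy conservation: K_e = E_initial - E_final

First find the scattered photon energy:
Initial wavelength: λ = hc/E = 2.6229 pm
Compton shift: Δλ = λ_C(1 - cos(165°)) = 4.7699 pm
Final wavelength: λ' = 2.6229 + 4.7699 = 7.3928 pm
Final photon energy: E' = hc/λ' = 167.7085 keV

Electron kinetic energy:
K_e = E - E' = 472.7000 - 167.7085 = 304.9915 keV

(Intermediate values are shown rounded; full precision is carried through to the final answer.)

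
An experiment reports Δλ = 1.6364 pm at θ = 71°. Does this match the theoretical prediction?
Yes, consistent

Calculate the expected shift for θ = 71°:

Δλ_expected = λ_C(1 - cos(71°))
Δλ_expected = 2.4263 × (1 - cos(71°))
Δλ_expected = 2.4263 × 0.6744
Δλ_expected = 1.6364 pm

Given shift: 1.6364 pm
Expected shift: 1.6364 pm
Difference: 0.0000 pm

The values match. This is consistent with Compton scattering at the stated angle.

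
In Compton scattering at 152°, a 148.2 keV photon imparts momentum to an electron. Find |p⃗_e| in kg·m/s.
1.2674e-22 kg·m/s

The electron is initially at rest, so by conservation of momentum:
p⃗_e = p⃗₀ − p⃗'  (incident photon momentum minus scattered photon momentum)

Photon momentum magnitudes (p = h/λ = E/c):
λ₀ = hc/E₀ = 8.3660 pm → p₀ = h/λ₀ = 7.9202e-23 kg·m/s
Δλ = λ_C(1 − cos 152°) = 4.5686 pm
λ' = 12.9346 pm → p' = h/λ' = 5.1227e-23 kg·m/s

The scattered photon makes angle θ = 152° with the incident direction, so by the law of cosines:
|p⃗_e|² = p₀² + p'² − 2p₀p'cos θ
|p⃗_e|² = (7.9202e-23)² + (5.1227e-23)² − 2·7.9202e-23·5.1227e-23·cos(152°)
|p⃗_e| = 1.2674e-22 kg·m/s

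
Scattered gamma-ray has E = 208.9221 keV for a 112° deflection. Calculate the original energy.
477.0002 keV

Convert final energy to wavelength (hc ≈ 1239.842 keV·pm):
λ' = hc/E' = 1239.842 / 208.9221 = 5.9345 pm

Calculate the Compton shift:
Δλ = λ_C(1 - cos(112°))
Δλ = 2.4263 × (1 - cos(112°))
Δλ = 3.3352 pm

Initial wavelength:
λ = λ' - Δλ = 5.9345 - 3.3352 = 2.5992 pm

Initial energy:
E = hc/λ = 1239.842 / 2.5992 = 477.0002 keV

(Intermediate values are shown rounded; full precision is carried through to the final answer.)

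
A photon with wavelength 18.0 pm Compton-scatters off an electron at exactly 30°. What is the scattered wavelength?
18.3251 pm

Using the Compton formula: λ' = λ + λ_C(1 − cos θ)

For θ = 30°, cos θ = √3/2 (exact) ≈ 0.8660, so:
1 − cos 30° = 1 − (√3/2) ≈ 0.1340

Δλ = λ_C × 0.1340 = 2.4263 × 0.1340 = 0.3251 pm

λ' = 18.0 + 0.3251 = 18.3251 pm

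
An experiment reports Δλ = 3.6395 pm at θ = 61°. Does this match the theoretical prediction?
No, inconsistent

Calculate the expected shift for θ = 61°:

Δλ_expected = λ_C(1 - cos(61°))
Δλ_expected = 2.4263 × (1 - cos(61°))
Δλ_expected = 2.4263 × 0.5152
Δλ_expected = 1.2500 pm

Given shift: 3.6395 pm
Expected shift: 1.2500 pm
Difference: 2.3895 pm

The values do not match. The given shift corresponds to θ ≈ 120.0°, not 61°.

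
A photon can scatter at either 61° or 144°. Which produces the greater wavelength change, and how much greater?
144° produces the larger shift by a factor of 3.511

Calculate both shifts using Δλ = λ_C(1 - cos θ):

For θ₁ = 61°:
Δλ₁ = 2.4263 × (1 - cos(61°))
Δλ₁ = 2.4263 × 0.5152
Δλ₁ = 1.2500 pm

For θ₂ = 144°:
Δλ₂ = 2.4263 × (1 - cos(144°))
Δλ₂ = 2.4263 × 1.8090
Δλ₂ = 4.3892 pm

The 144° angle produces the larger shift.
Ratio: 4.3892/1.2500 = 3.511

(Intermediate values are shown rounded; full precision is carried through to the final answer.)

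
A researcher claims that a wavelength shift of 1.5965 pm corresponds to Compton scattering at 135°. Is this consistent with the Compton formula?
No, inconsistent

Calculate the expected shift for θ = 135°:

Δλ_expected = λ_C(1 - cos(135°))
Δλ_expected = 2.4263 × (1 - cos(135°))
Δλ_expected = 2.4263 × 1.7071
Δλ_expected = 4.1420 pm

Given shift: 1.5965 pm
Expected shift: 4.1420 pm
Difference: 2.5455 pm

The values do not match. The given shift corresponds to θ ≈ 70.0°, not 135°.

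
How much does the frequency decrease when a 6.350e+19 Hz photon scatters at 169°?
3.204e+19 Hz (decrease)

Convert frequency to wavelength (c = 299792458 m/s):
λ₀ = c/f₀ = 299792458/6.350e+19 = 4.7211411e-12 m = 4.7211 pm

Calculate Compton shift:
Δλ = λ_C(1 - cos(169°)) = 4.8080 pm

Final wavelength:
λ' = λ₀ + Δλ = 4.7211 + 4.8080 = 9.5292 pm

Final frequency:
f' = c/λ' = 299792458/9.5291834e-12 = 3.1460456e+19 Hz

Frequency shift (decrease):
Δf = f₀ - f' = 6.350e+19 - 3.1460456e+19 = 3.204e+19 Hz

(Intermediate values are shown rounded; full precision is carried through to the final answer.)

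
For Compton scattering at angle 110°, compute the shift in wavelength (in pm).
3.2562 pm

Using the Compton scattering formula:
Δλ = λ_C(1 - cos θ)

where λ_C = h/(m_e·c) ≈ 2.4263 pm is the Compton wavelength of an electron.

For θ = 110°:
cos(110°) = -0.3420
1 - cos(110°) = 1.3420

Δλ = 2.4263 × 1.3420
Δλ = 3.2562 pm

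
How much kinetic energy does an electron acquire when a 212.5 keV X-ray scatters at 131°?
86.6617 keV

By energy conservation: K_e = E_initial - E_final

First find the scattered photon energy:
Initial wavelength: λ = hc/E = 5.8346 pm
Compton shift: Δλ = λ_C(1 - cos(131°)) = 4.0181 pm
Final wavelength: λ' = 5.8346 + 4.0181 = 9.8527 pm
Final photon energy: E' = hc/λ' = 125.8383 keV

Electron kinetic energy:
K_e = E - E' = 212.5000 - 125.8383 = 86.6617 keV

(Intermediate values are shown rounded; full precision is carried through to the final answer.)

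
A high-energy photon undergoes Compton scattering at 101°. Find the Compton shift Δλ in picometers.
2.8893 pm

Using the Compton scattering formula:
Δλ = λ_C(1 - cos θ)

where λ_C = h/(m_e·c) ≈ 2.4263 pm is the Compton wavelength of an electron.

For θ = 101°:
cos(101°) = -0.1908
1 - cos(101°) = 1.1908

Δλ = 2.4263 × 1.1908
Δλ = 2.8893 pm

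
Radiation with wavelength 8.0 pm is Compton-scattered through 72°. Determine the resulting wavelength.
9.6765 pm

Using the Compton scattering formula:
λ' = λ + Δλ = λ + λ_C(1 - cos θ)

Given:
- Initial wavelength λ = 8.0 pm
- Scattering angle θ = 72°
- Compton wavelength λ_C ≈ 2.4263 pm

Calculate the shift:
Δλ = 2.4263 × (1 - cos(72°))
Δλ = 2.4263 × 0.6910
Δλ = 1.6765 pm

Final wavelength:
λ' = 8.0 + 1.6765 = 9.6765 pm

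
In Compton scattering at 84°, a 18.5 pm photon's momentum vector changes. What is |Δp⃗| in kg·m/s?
4.5499e-23 kg·m/s

Photon momentum magnitude is p = h/λ.

Initial momentum:
p₀ = h/λ = 6.6261e-34/1.8500e-11 = 3.5817e-23 kg·m/s

After scattering:
λ' = λ + Δλ = 18.5 + 2.1727 = 20.6727 pm
p' = h/λ' = 6.6261e-34/2.0673e-11 = 3.2052e-23 kg·m/s

Momentum is a vector; the scattered photon's direction makes angle θ = 84° with the incident direction. The magnitude of the vector change Δp⃗ = p⃗₀ − p⃗' is found from the law of cosines:
|Δp⃗|² = p₀² + p'² − 2p₀p'cos θ
|Δp⃗|² = (3.5817e-23)² + (3.2052e-23)² − 2·3.5817e-23·3.2052e-23·cos(84°)
|Δp⃗| = 4.5499e-23 kg·m/s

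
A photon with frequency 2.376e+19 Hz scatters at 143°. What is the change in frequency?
6.106e+18 Hz (decrease)

Convert frequency to wavelength (c = 299792458 m/s):
λ₀ = c/f₀ = 299792458/2.376e+19 = 1.2617528e-11 m = 12.6175 pm

Calculate Compton shift:
Δλ = λ_C(1 - cos(143°)) = 4.3640 pm

Final wavelength:
λ' = λ₀ + Δλ = 12.6175 + 4.3640 = 16.9816 pm

Final frequency:
f' = c/λ' = 299792458/1.6981575e-11 = 1.7653984e+19 Hz

Frequency shift (decrease):
Δf = f₀ - f' = 2.376e+19 - 1.7653984e+19 = 6.106e+18 Hz

(Intermediate values are shown rounded; full precision is carried through to the final answer.)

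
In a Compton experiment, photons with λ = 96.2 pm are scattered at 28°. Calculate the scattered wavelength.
96.4840 pm

Using the Compton scattering formula:
λ' = λ + Δλ = λ + λ_C(1 - cos θ)

Given:
- Initial wavelength λ = 96.2 pm
- Scattering angle θ = 28°
- Compton wavelength λ_C ≈ 2.4263 pm

Calculate the shift:
Δλ = 2.4263 × (1 - cos(28°))
Δλ = 2.4263 × 0.1171
Δλ = 0.2840 pm

Final wavelength:
λ' = 96.2 + 0.2840 = 96.4840 pm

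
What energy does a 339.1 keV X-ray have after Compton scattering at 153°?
150.3852 keV

First convert energy to wavelength:
λ = hc/E, with hc ≈ 1239.842 keV·pm (i.e. 1239.842 eV·nm)

For E = 339.1 keV = 339100 eV:
λ = 1239.842 keV·pm / 339.1 keV
λ = 3.6563 pm

Calculate the Compton shift:
Δλ = λ_C(1 - cos(153°)) = 2.4263 × 1.8910
Δλ = 4.5882 pm

Final wavelength:
λ' = 3.6563 + 4.5882 = 8.2444 pm

Final energy:
E' = hc/λ' = 1239.842 / 8.2444 = 150.3852 keV

(Intermediate values are shown rounded; full precision is carried through to the final answer.)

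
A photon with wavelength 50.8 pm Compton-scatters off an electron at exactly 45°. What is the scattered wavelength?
51.5106 pm

Using the Compton formula: λ' = λ + λ_C(1 − cos θ)

For θ = 45°, cos θ = √2/2 (exact) ≈ 0.7071, so:
1 − cos 45° = 1 − (√2/2) ≈ 0.2929

Δλ = λ_C × 0.2929 = 2.4263 × 0.2929 = 0.7106 pm

λ' = 50.8 + 0.7106 = 51.5106 pm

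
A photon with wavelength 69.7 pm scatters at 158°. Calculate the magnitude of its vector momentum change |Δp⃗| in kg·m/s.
1.8077e-23 kg·m/s

Photon momentum magnitude is p = h/λ.

Initial momentum:
p₀ = h/λ = 6.6261e-34/6.9700e-11 = 9.5066e-24 kg·m/s

After scattering:
λ' = λ + Δλ = 69.7 + 4.6759 = 74.3759 pm
p' = h/λ' = 6.6261e-34/7.4376e-11 = 8.9089e-24 kg·m/s

Momentum is a vector; the scattered photon's direction makes angle θ = 158° with the incident direction. The magnitude of the vector change Δp⃗ = p⃗₀ − p⃗' is found from the law of cosines:
|Δp⃗|² = p₀² + p'² − 2p₀p'cos θ
|Δp⃗|² = (9.5066e-24)² + (8.9089e-24)² − 2·9.5066e-24·8.9089e-24·cos(158°)
|Δp⃗| = 1.8077e-23 kg·m/s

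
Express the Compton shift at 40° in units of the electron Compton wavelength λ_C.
0.2340 λ_C

The Compton shift formula is:
Δλ = λ_C(1 - cos θ)

Dividing both sides by λ_C:
Δλ/λ_C = 1 - cos θ

For θ = 40°:
Δλ/λ_C = 1 - cos(40°)
Δλ/λ_C = 1 - 0.7660
Δλ/λ_C = 0.2340

This means the shift is 0.2340 × λ_C = 0.5676 pm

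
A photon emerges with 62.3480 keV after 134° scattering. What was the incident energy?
78.6000 keV

Convert final energy to wavelength (hc ≈ 1239.842 keV·pm):
λ' = hc/E' = 1239.842 / 62.3480 = 19.8858 pm

Calculate the Compton shift:
Δλ = λ_C(1 - cos(134°))
Δλ = 2.4263 × (1 - cos(134°))
Δλ = 4.1118 pm

Initial wavelength:
λ = λ' - Δλ = 19.8858 - 4.1118 = 15.7741 pm

Initial energy:
E = hc/λ = 1239.842 / 15.7741 = 78.6000 keV

(Intermediate values are shown rounded; full precision is carried through to the final answer.)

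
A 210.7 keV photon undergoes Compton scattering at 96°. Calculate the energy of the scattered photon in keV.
144.7682 keV

First convert energy to wavelength:
λ = hc/E, with hc ≈ 1239.842 keV·pm (i.e. 1239.842 eV·nm)

For E = 210.7 keV = 210700 eV:
λ = 1239.842 keV·pm / 210.7 keV
λ = 5.8844 pm

Calculate the Compton shift:
Δλ = λ_C(1 - cos(96°)) = 2.4263 × 1.1045
Δλ = 2.6799 pm

Final wavelength:
λ' = 5.8844 + 2.6799 = 8.5643 pm

Final energy:
E' = hc/λ' = 1239.842 / 8.5643 = 144.7682 keV

(Intermediate values are shown rounded; full precision is carried through to the final answer.)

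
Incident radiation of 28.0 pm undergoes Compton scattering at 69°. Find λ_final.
29.5568 pm

Using the Compton scattering formula:
λ' = λ + Δλ = λ + λ_C(1 - cos θ)

Given:
- Initial wavelength λ = 28.0 pm
- Scattering angle θ = 69°
- Compton wavelength λ_C ≈ 2.4263 pm

Calculate the shift:
Δλ = 2.4263 × (1 - cos(69°))
Δλ = 2.4263 × 0.6416
Δλ = 1.5568 pm

Final wavelength:
λ' = 28.0 + 1.5568 = 29.5568 pm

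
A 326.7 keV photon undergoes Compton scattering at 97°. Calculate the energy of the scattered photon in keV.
190.2459 keV

First convert energy to wavelength:
λ = hc/E, with hc ≈ 1239.842 keV·pm (i.e. 1239.842 eV·nm)

For E = 326.7 keV = 326700 eV:
λ = 1239.842 keV·pm / 326.7 keV
λ = 3.7950 pm

Calculate the Compton shift:
Δλ = λ_C(1 - cos(97°)) = 2.4263 × 1.1219
Δλ = 2.7220 pm

Final wavelength:
λ' = 3.7950 + 2.7220 = 6.5171 pm

Final energy:
E' = hc/λ' = 1239.842 / 6.5171 = 190.2459 keV

(Intermediate values are shown rounded; full precision is carried through to the final answer.)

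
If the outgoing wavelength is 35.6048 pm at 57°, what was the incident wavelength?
34.5000 pm

From λ' = λ + Δλ, we have λ = λ' - Δλ

First calculate the Compton shift:
Δλ = λ_C(1 - cos θ)
Δλ = 2.4263 × (1 - cos(57°))
Δλ = 2.4263 × 0.4554
Δλ = 1.1048 pm

Initial wavelength:
λ = λ' - Δλ
λ = 35.6048 - 1.1048
λ = 34.5000 pm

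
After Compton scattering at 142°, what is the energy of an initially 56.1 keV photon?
46.8947 keV

First convert energy to wavelength:
λ = hc/E, with hc ≈ 1239.842 keV·pm (i.e. 1239.842 eV·nm)

For E = 56.1 keV = 56100 eV:
λ = 1239.842 keV·pm / 56.1 keV
λ = 22.1006 pm

Calculate the Compton shift:
Δλ = λ_C(1 - cos(142°)) = 2.4263 × 1.7880
Δλ = 4.3383 pm

Final wavelength:
λ' = 22.1006 + 4.3383 = 26.4388 pm

Final energy:
E' = hc/λ' = 1239.842 / 26.4388 = 46.8947 keV

(Intermediate values are shown rounded; full precision is carried through to the final answer.)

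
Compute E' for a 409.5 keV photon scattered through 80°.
246.3581 keV

First convert energy to wavelength:
λ = hc/E, with hc ≈ 1239.842 keV·pm (i.e. 1239.842 eV·nm)

For E = 409.5 keV = 409500 eV:
λ = 1239.842 keV·pm / 409.5 keV
λ = 3.0277 pm

Calculate the Compton shift:
Δλ = λ_C(1 - cos(80°)) = 2.4263 × 0.8264
Δλ = 2.0050 pm

Final wavelength:
λ' = 3.0277 + 2.0050 = 5.0327 pm

Final energy:
E' = hc/λ' = 1239.842 / 5.0327 = 246.3581 keV

(Intermediate values are shown rounded; full precision is carried through to the final answer.)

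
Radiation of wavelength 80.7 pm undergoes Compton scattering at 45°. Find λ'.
81.4106 pm

Using the Compton formula: λ' = λ + λ_C(1 − cos θ)

For θ = 45°, cos θ = √2/2 (exact) ≈ 0.7071, so:
1 − cos 45° = 1 − (√2/2) ≈ 0.2929

Δλ = λ_C × 0.2929 = 2.4263 × 0.2929 = 0.7106 pm

λ' = 80.7 + 0.7106 = 81.4106 pm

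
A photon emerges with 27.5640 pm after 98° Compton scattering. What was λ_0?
24.8000 pm

From λ' = λ + Δλ, we have λ = λ' - Δλ

First calculate the Compton shift:
Δλ = λ_C(1 - cos θ)
Δλ = 2.4263 × (1 - cos(98°))
Δλ = 2.4263 × 1.1392
Δλ = 2.7640 pm

Initial wavelength:
λ = λ' - Δλ
λ = 27.5640 - 2.7640
λ = 24.8000 pm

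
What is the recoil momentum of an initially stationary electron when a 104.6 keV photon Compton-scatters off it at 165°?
9.4966e-23 kg·m/s

The electron is initially at rest, so by conservation of momentum:
p⃗_e = p⃗₀ − p⃗'  (incident photon momentum minus scattered photon momentum)

Photon momentum magnitudes (p = h/λ = E/c):
λ₀ = hc/E₀ = 11.8532 pm → p₀ = h/λ₀ = 5.5901e-23 kg·m/s
Δλ = λ_C(1 − cos 165°) = 4.7699 pm
λ' = 16.6231 pm → p' = h/λ' = 3.9861e-23 kg·m/s

The scattered photon makes angle θ = 165° with the incident direction, so by the law of cosines:
|p⃗_e|² = p₀² + p'² − 2p₀p'cos θ
|p⃗_e|² = (5.5901e-23)² + (3.9861e-23)² − 2·5.5901e-23·3.9861e-23·cos(165°)
|p⃗_e| = 9.4966e-23 kg·m/s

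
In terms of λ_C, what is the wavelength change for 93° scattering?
1.0523 λ_C

The Compton shift formula is:
Δλ = λ_C(1 - cos θ)

Dividing both sides by λ_C:
Δλ/λ_C = 1 - cos θ

For θ = 93°:
Δλ/λ_C = 1 - cos(93°)
Δλ/λ_C = 1 - -0.0523
Δλ/λ_C = 1.0523

This means the shift is 1.0523 × λ_C = 2.5533 pm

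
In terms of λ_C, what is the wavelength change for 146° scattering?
1.8290 λ_C

The Compton shift formula is:
Δλ = λ_C(1 - cos θ)

Dividing both sides by λ_C:
Δλ/λ_C = 1 - cos θ

For θ = 146°:
Δλ/λ_C = 1 - cos(146°)
Δλ/λ_C = 1 - -0.8290
Δλ/λ_C = 1.8290

This means the shift is 1.8290 × λ_C = 4.4378 pm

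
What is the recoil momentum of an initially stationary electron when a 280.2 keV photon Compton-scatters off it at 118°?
2.0239e-22 kg·m/s

The electron is initially at rest, so by conservation of momentum:
p⃗_e = p⃗₀ − p⃗'  (incident photon momentum minus scattered photon momentum)

Photon momentum magnitudes (p = h/λ = E/c):
λ₀ = hc/E₀ = 4.4248 pm → p₀ = h/λ₀ = 1.4975e-22 kg·m/s
Δλ = λ_C(1 − cos 118°) = 3.5654 pm
λ' = 7.9902 pm → p' = h/λ' = 8.2927e-23 kg·m/s

The scattered photon makes angle θ = 118° with the incident direction, so by the law of cosines:
|p⃗_e|² = p₀² + p'² − 2p₀p'cos θ
|p⃗_e|² = (1.4975e-22)² + (8.2927e-23)² − 2·1.4975e-22·8.2927e-23·cos(118°)
|p⃗_e| = 2.0239e-22 kg·m/s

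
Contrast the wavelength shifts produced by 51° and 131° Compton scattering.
131° produces the larger shift by a factor of 4.468

Calculate both shifts using Δλ = λ_C(1 - cos θ):

For θ₁ = 51°:
Δλ₁ = 2.4263 × (1 - cos(51°))
Δλ₁ = 2.4263 × 0.3707
Δλ₁ = 0.8994 pm

For θ₂ = 131°:
Δλ₂ = 2.4263 × (1 - cos(131°))
Δλ₂ = 2.4263 × 1.6561
Δλ₂ = 4.0181 pm

The 131° angle produces the larger shift.
Ratio: 4.0181/0.8994 = 4.468

(Intermediate values are shown rounded; full precision is carried through to the final answer.)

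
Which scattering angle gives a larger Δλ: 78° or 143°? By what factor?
143° produces the larger shift by a factor of 2.271

Calculate both shifts using Δλ = λ_C(1 - cos θ):

For θ₁ = 78°:
Δλ₁ = 2.4263 × (1 - cos(78°))
Δλ₁ = 2.4263 × 0.7921
Δλ₁ = 1.9219 pm

For θ₂ = 143°:
Δλ₂ = 2.4263 × (1 - cos(143°))
Δλ₂ = 2.4263 × 1.7986
Δλ₂ = 4.3640 pm

The 143° angle produces the larger shift.
Ratio: 4.3640/1.9219 = 2.271

(Intermediate values are shown rounded; full precision is carried through to the final answer.)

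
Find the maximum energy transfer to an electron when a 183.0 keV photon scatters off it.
76.3718 keV

Maximum energy transfer occurs at θ = 180° (backscattering).

Initial photon: E₀ = 183.0 keV → λ₀ = 6.7751 pm

Maximum Compton shift (at 180°):
Δλ_max = 2λ_C = 2 × 2.4263 = 4.8526 pm

Final wavelength:
λ' = 6.7751 + 4.8526 = 11.6277 pm

Minimum photon energy (maximum energy to electron):
E'_min = hc/λ' = 106.6282 keV

Maximum electron kinetic energy:
K_max = E₀ - E'_min = 183.0000 - 106.6282 = 76.3718 keV

(Intermediate values are shown rounded; full precision is carried through to the final answer.)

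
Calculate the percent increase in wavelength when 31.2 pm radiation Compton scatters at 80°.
6.4262%

Calculate the Compton shift:
Δλ = λ_C(1 - cos(80°))
Δλ = 2.4263 × (1 - cos(80°))
Δλ = 2.4263 × 0.8264
Δλ = 2.0050 pm

Percentage change:
(Δλ/λ₀) × 100 = (2.0050/31.2) × 100
= 6.4262%

(Intermediate values are shown rounded; full precision is carried through to the final answer.)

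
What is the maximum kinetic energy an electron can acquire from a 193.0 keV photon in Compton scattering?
83.0525 keV

Maximum energy transfer occurs at θ = 180° (backscattering).

Initial photon: E₀ = 193.0 keV → λ₀ = 6.4241 pm

Maximum Compton shift (at 180°):
Δλ_max = 2λ_C = 2 × 2.4263 = 4.8526 pm

Final wavelength:
λ' = 6.4241 + 4.8526 = 11.2767 pm

Minimum photon energy (maximum energy to electron):
E'_min = hc/λ' = 109.9475 keV

Maximum electron kinetic energy:
K_max = E₀ - E'_min = 193.0000 - 109.9475 = 83.0525 keV

(Intermediate values are shown rounded; full precision is carried through to the final answer.)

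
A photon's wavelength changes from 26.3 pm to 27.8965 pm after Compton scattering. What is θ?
70.00°

First find the wavelength shift:
Δλ = λ' - λ = 27.8965 - 26.3 = 1.5965 pm

Using Δλ = λ_C(1 - cos θ), with λ_C = h/(m_e·c) ≈ 2.42631024 pm:
cos θ = 1 - Δλ/λ_C
cos θ = 1 - 1.5965/2.42631024
cos θ = 0.342005

θ = arccos(0.342005)
θ = 70.00°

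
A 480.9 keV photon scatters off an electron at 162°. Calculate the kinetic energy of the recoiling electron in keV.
311.3383 keV

By energy conservation: K_e = E_initial - E_final

First find the scattered photon energy:
Initial wavelength: λ = hc/E = 2.5782 pm
Compton shift: Δλ = λ_C(1 - cos(162°)) = 4.7339 pm
Final wavelength: λ' = 2.5782 + 4.7339 = 7.3120 pm
Final photon energy: E' = hc/λ' = 169.5617 keV

Electron kinetic energy:
K_e = E - E' = 480.9000 - 169.5617 = 311.3383 keV

(Intermediate values are shown rounded; full precision is carried through to the final answer.)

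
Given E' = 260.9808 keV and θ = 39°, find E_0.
294.5001 keV

Convert final energy to wavelength (hc ≈ 1239.842 keV·pm):
λ' = hc/E' = 1239.842 / 260.9808 = 4.7507 pm

Calculate the Compton shift:
Δλ = λ_C(1 - cos(39°))
Δλ = 2.4263 × (1 - cos(39°))
Δλ = 0.5407 pm

Initial wavelength:
λ = λ' - Δλ = 4.7507 - 0.5407 = 4.2100 pm

Initial energy:
E = hc/λ = 1239.842 / 4.2100 = 294.5001 keV

(Intermediate values are shown rounded; full precision is carried through to the final answer.)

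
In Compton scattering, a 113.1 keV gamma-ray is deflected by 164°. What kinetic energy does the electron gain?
34.2346 keV

By energy conservation: K_e = E_initial - E_final

First find the scattered photon energy:
Initial wavelength: λ = hc/E = 10.9624 pm
Compton shift: Δλ = λ_C(1 - cos(164°)) = 4.7586 pm
Final wavelength: λ' = 10.9624 + 4.7586 = 15.7210 pm
Final photon energy: E' = hc/λ' = 78.8654 keV

Electron kinetic energy:
K_e = E - E' = 113.1000 - 78.8654 = 34.2346 keV

(Intermediate values are shown rounded; full precision is carried through to the final answer.)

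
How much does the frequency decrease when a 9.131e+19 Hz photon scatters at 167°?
5.418e+19 Hz (decrease)

Convert frequency to wavelength (c = 299792458 m/s):
λ₀ = c/f₀ = 299792458/9.131e+19 = 3.2832380e-12 m = 3.2832 pm

Calculate Compton shift:
Δλ = λ_C(1 - cos(167°)) = 4.7904 pm

Final wavelength:
λ' = λ₀ + Δλ = 3.2832 + 4.7904 = 8.0737 pm

Final frequency:
f' = c/λ' = 299792458/8.0736723e-12 = 3.7132106e+19 Hz

Frequency shift (decrease):
Δf = f₀ - f' = 9.131e+19 - 3.7132106e+19 = 5.418e+19 Hz

(Intermediate values are shown rounded; full precision is carried through to the final answer.)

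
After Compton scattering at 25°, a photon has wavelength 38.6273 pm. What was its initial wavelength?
38.4000 pm

From λ' = λ + Δλ, we have λ = λ' - Δλ

First calculate the Compton shift:
Δλ = λ_C(1 - cos θ)
Δλ = 2.4263 × (1 - cos(25°))
Δλ = 2.4263 × 0.0937
Δλ = 0.2273 pm

Initial wavelength:
λ = λ' - Δλ
λ = 38.6273 - 0.2273
λ = 38.4000 pm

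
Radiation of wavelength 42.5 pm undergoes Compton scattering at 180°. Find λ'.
47.3526 pm

Using the Compton formula: λ' = λ + λ_C(1 − cos θ)

For θ = 180°, cos θ = -1 (exact) = -1.0000, so:
1 − cos 180° = 1 − (-1) = 2.0000

Δλ = λ_C × 2.0000 = 2.4263 × 2.0000 = 4.8526 pm

λ' = 42.5 + 4.8526 = 47.3526 pm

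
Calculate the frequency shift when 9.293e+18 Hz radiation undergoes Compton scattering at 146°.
1.124e+18 Hz (decrease)

Convert frequency to wavelength (c = 299792458 m/s):
λ₀ = c/f₀ = 299792458/9.293e+18 = 3.2260030e-11 m = 32.2600 pm

Calculate Compton shift:
Δλ = λ_C(1 - cos(146°)) = 4.4378 pm

Final wavelength:
λ' = λ₀ + Δλ = 32.2600 + 4.4378 = 36.6978 pm

Final frequency:
f' = c/λ' = 299792458/3.6697842e-11 = 8.1692121e+18 Hz

Frequency shift (decrease):
Δf = f₀ - f' = 9.293e+18 - 8.1692121e+18 = 1.124e+18 Hz

(Intermediate values are shown rounded; full precision is carried through to the final answer.)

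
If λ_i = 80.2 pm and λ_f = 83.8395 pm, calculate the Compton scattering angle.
120.00°

First find the wavelength shift:
Δλ = λ' - λ = 83.8395 - 80.2 = 3.6395 pm

Using Δλ = λ_C(1 - cos θ), with λ_C = h/(m_e·c) ≈ 2.42631024 pm:
cos θ = 1 - Δλ/λ_C
cos θ = 1 - 3.6395/2.42631024
cos θ = -0.500014

θ = arccos(-0.500014)
θ = 120.00°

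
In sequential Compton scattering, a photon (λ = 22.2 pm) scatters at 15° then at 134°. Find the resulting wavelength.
26.3944 pm

Apply Compton shift twice:

First scattering at θ₁ = 15°:
Δλ₁ = λ_C(1 - cos(15°))
Δλ₁ = 2.4263 × 0.0341
Δλ₁ = 0.0827 pm

After first scattering:
λ₁ = 22.2 + 0.0827 = 22.2827 pm

Second scattering at θ₂ = 134°:
Δλ₂ = λ_C(1 - cos(134°))
Δλ₂ = 2.4263 × 1.6947
Δλ₂ = 4.1118 pm

Final wavelength:
λ₂ = 22.2827 + 4.1118 = 26.3944 pm

Total shift: Δλ_total = 0.0827 + 4.1118 = 4.1944 pm

(Intermediate values are shown rounded; full precision is carried through to the final answer.)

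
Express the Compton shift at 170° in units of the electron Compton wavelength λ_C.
1.9848 λ_C

The Compton shift formula is:
Δλ = λ_C(1 - cos θ)

Dividing both sides by λ_C:
Δλ/λ_C = 1 - cos θ

For θ = 170°:
Δλ/λ_C = 1 - cos(170°)
Δλ/λ_C = 1 - -0.9848
Δλ/λ_C = 1.9848

This means the shift is 1.9848 × λ_C = 4.8158 pm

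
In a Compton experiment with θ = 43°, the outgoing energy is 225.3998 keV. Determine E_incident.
255.7000 keV

Convert final energy to wavelength (hc ≈ 1239.842 keV·pm):
λ' = hc/E' = 1239.842 / 225.3998 = 5.5006 pm

Calculate the Compton shift:
Δλ = λ_C(1 - cos(43°))
Δλ = 2.4263 × (1 - cos(43°))
Δλ = 0.6518 pm

Initial wavelength:
λ = λ' - Δλ = 5.5006 - 0.6518 = 4.8488 pm

Initial energy:
E = hc/λ = 1239.842 / 4.8488 = 255.7000 keV

(Intermediate values are shown rounded; full precision is carried through to the final answer.)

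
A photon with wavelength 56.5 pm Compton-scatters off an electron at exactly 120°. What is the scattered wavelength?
60.1395 pm

Using the Compton formula: λ' = λ + λ_C(1 − cos θ)

For θ = 120°, cos θ = -1/2 (exact) = -0.5000, so:
1 − cos 120° = 1 − (-1/2) = 1.5000

Δλ = λ_C × 1.5000 = 2.4263 × 1.5000 = 3.6395 pm

λ' = 56.5 + 3.6395 = 60.1395 pm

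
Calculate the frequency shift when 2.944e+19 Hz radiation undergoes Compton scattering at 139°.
8.680e+18 Hz (decrease)

Convert frequency to wavelength (c = 299792458 m/s):
λ₀ = c/f₀ = 299792458/2.944e+19 = 1.0183168e-11 m = 10.1832 pm

Calculate Compton shift:
Δλ = λ_C(1 - cos(139°)) = 4.2575 pm

Final wavelength:
λ' = λ₀ + Δλ = 10.1832 + 4.2575 = 14.4406 pm

Final frequency:
f' = c/λ' = 299792458/1.4440638e-11 = 2.0760334e+19 Hz

Frequency shift (decrease):
Δf = f₀ - f' = 2.944e+19 - 2.0760334e+19 = 8.680e+18 Hz

(Intermediate values are shown rounded; full precision is carried through to the final answer.)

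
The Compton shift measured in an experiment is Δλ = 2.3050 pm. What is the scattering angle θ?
87.13°

From the Compton formula Δλ = λ_C(1 - cos θ), we can solve for θ:

cos θ = 1 - Δλ/λ_C

Given:
- Δλ = 2.3050 pm
- λ_C = h/(m_e·c) ≈ 2.42631024 pm

cos θ = 1 - 2.3050/2.42631024
cos θ = 1 - 0.950002
cos θ = 0.049998

θ = arccos(0.049998)
θ = 87.13°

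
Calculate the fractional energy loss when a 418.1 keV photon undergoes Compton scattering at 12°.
0.0176 (or 1.76%)

Calculate initial and final photon energies:

Initial: E₀ = 418.1 keV → λ₀ = 2.9654 pm
Compton shift: Δλ = 0.0530 pm
Final wavelength: λ' = 3.0184 pm
Final energy: E' = 410.7558 keV

Fractional energy loss:
(E₀ - E')/E₀ = (418.1000 - 410.7558)/418.1000
= 7.3442/418.1000
= 0.0176
= 1.76%

(Intermediate values are shown rounded; full precision is carried through to the final answer.)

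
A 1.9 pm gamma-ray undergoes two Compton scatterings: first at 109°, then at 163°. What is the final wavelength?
9.8628 pm

Apply Compton shift twice:

First scattering at θ₁ = 109°:
Δλ₁ = λ_C(1 - cos(109°))
Δλ₁ = 2.4263 × 1.3256
Δλ₁ = 3.2162 pm

After first scattering:
λ₁ = 1.9 + 3.2162 = 5.1162 pm

Second scattering at θ₂ = 163°:
Δλ₂ = λ_C(1 - cos(163°))
Δλ₂ = 2.4263 × 1.9563
Δλ₂ = 4.7466 pm

Final wavelength:
λ₂ = 5.1162 + 4.7466 = 9.8628 pm

Total shift: Δλ_total = 3.2162 + 4.7466 = 7.9628 pm

(Intermediate values are shown rounded; full precision is carried through to the final answer.)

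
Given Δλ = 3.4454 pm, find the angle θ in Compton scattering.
114.84°

From the Compton formula Δλ = λ_C(1 - cos θ), we can solve for θ:

cos θ = 1 - Δλ/λ_C

Given:
- Δλ = 3.4454 pm
- λ_C = h/(m_e·c) ≈ 2.42631024 pm

cos θ = 1 - 3.4454/2.42631024
cos θ = 1 - 1.420016
cos θ = -0.420016

θ = arccos(-0.420016)
θ = 114.84°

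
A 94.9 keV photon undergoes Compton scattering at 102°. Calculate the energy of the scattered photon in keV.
77.5120 keV

First convert energy to wavelength:
λ = hc/E, with hc ≈ 1239.842 keV·pm (i.e. 1239.842 eV·nm)

For E = 94.9 keV = 94900 eV:
λ = 1239.842 keV·pm / 94.9 keV
λ = 13.0647 pm

Calculate the Compton shift:
Δλ = λ_C(1 - cos(102°)) = 2.4263 × 1.2079
Δλ = 2.9308 pm

Final wavelength:
λ' = 13.0647 + 2.9308 = 15.9955 pm

Final energy:
E' = hc/λ' = 1239.842 / 15.9955 = 77.5120 keV

(Intermediate values are shown rounded; full precision is carried through to the final answer.)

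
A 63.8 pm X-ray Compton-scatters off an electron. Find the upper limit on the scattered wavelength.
68.6526 pm (at θ = 180°)

The Compton shift is Δλ = λ_C(1 − cos θ).

Since cos θ ranges from −1 to 1, the factor (1 − cos θ) ranges from 0 to 2; the maximum shift occurs at θ = 180° (backscattering):
Δλ_max = 2λ_C = 2 × 2.4263 pm = 4.8526 pm

Maximum scattered wavelength:
λ'_max = λ₀ + Δλ_max = 63.8 + 4.8526 = 68.6526 pm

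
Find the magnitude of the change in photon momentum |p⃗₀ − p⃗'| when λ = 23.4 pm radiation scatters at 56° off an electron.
2.6030e-23 kg·m/s

Photon momentum magnitude is p = h/λ.

Initial momentum:
p₀ = h/λ = 6.6261e-34/2.3400e-11 = 2.8317e-23 kg·m/s

After scattering:
λ' = λ + Δλ = 23.4 + 1.0695 = 24.4695 pm
p' = h/λ' = 6.6261e-34/2.4470e-11 = 2.7079e-23 kg·m/s

Momentum is a vector; the scattered photon's direction makes angle θ = 56° with the incident direction. The magnitude of the vector change Δp⃗ = p⃗₀ − p⃗' is found from the law of cosines:
|Δp⃗|² = p₀² + p'² − 2p₀p'cos θ
|Δp⃗|² = (2.8317e-23)² + (2.7079e-23)² − 2·2.8317e-23·2.7079e-23·cos(56°)
|Δp⃗| = 2.6030e-23 kg·m/s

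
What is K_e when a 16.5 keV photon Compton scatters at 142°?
0.9006 keV

By energy conservation: K_e = E_initial - E_final

First find the scattered photon energy:
Initial wavelength: λ = hc/E = 75.1419 pm
Compton shift: Δλ = λ_C(1 - cos(142°)) = 4.3383 pm
Final wavelength: λ' = 75.1419 + 4.3383 = 79.4802 pm
Final photon energy: E' = hc/λ' = 15.5994 keV

Electron kinetic energy:
K_e = E - E' = 16.5000 - 15.5994 = 0.9006 keV

(Intermediate values are shown rounded; full precision is carried through to the final answer.)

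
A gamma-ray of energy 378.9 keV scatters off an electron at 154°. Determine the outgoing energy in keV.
157.3548 keV

First convert energy to wavelength:
λ = hc/E, with hc ≈ 1239.842 keV·pm (i.e. 1239.842 eV·nm)

For E = 378.9 keV = 378900 eV:
λ = 1239.842 keV·pm / 378.9 keV
λ = 3.2722 pm

Calculate the Compton shift:
Δλ = λ_C(1 - cos(154°)) = 2.4263 × 1.8988
Δλ = 4.6071 pm

Final wavelength:
λ' = 3.2722 + 4.6071 = 7.8793 pm

Final energy:
E' = hc/λ' = 1239.842 / 7.8793 = 157.3548 keV

(Intermediate values are shown rounded; full precision is carried through to the final answer.)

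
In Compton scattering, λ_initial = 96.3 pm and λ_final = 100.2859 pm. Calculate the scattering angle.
130.00°

First find the wavelength shift:
Δλ = λ' - λ = 100.2859 - 96.3 = 3.9859 pm

Using Δλ = λ_C(1 - cos θ), with λ_C = h/(m_e·c) ≈ 2.42631024 pm:
cos θ = 1 - Δλ/λ_C
cos θ = 1 - 3.9859/2.42631024
cos θ = -0.642783

θ = arccos(-0.642783)
θ = 130.00°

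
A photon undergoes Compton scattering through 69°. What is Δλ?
1.5568 pm

Using the Compton scattering formula:
Δλ = λ_C(1 - cos θ)

where λ_C = h/(m_e·c) ≈ 2.4263 pm is the Compton wavelength of an electron.

For θ = 69°:
cos(69°) = 0.3584
1 - cos(69°) = 0.6416

Δλ = 2.4263 × 0.6416
Δλ = 1.5568 pm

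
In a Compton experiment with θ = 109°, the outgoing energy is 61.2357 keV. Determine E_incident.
72.8000 keV

Convert final energy to wavelength (hc ≈ 1239.842 keV·pm):
λ' = hc/E' = 1239.842 / 61.2357 = 20.2470 pm

Calculate the Compton shift:
Δλ = λ_C(1 - cos(109°))
Δλ = 2.4263 × (1 - cos(109°))
Δλ = 3.2162 pm

Initial wavelength:
λ = λ' - Δλ = 20.2470 - 3.2162 = 17.0308 pm

Initial energy:
E = hc/λ = 1239.842 / 17.0308 = 72.8000 keV

(Intermediate values are shown rounded; full precision is carried through to the final answer.)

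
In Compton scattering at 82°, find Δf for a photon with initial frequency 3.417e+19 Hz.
6.570e+18 Hz (decrease)

Convert frequency to wavelength (c = 299792458 m/s):
λ₀ = c/f₀ = 299792458/3.417e+19 = 8.7735574e-12 m = 8.7736 pm

Calculate Compton shift:
Δλ = λ_C(1 - cos(82°)) = 2.0886 pm

Final wavelength:
λ' = λ₀ + Δλ = 8.7736 + 2.0886 = 10.8622 pm

Final frequency:
f' = c/λ' = 299792458/1.0862191e-11 = 2.7599632e+19 Hz

Frequency shift (decrease):
Δf = f₀ - f' = 3.417e+19 - 2.7599632e+19 = 6.570e+18 Hz

(Intermediate values are shown rounded; full precision is carried through to the final answer.)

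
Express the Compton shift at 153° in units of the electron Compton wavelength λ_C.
1.8910 λ_C

The Compton shift formula is:
Δλ = λ_C(1 - cos θ)

Dividing both sides by λ_C:
Δλ/λ_C = 1 - cos θ

For θ = 153°:
Δλ/λ_C = 1 - cos(153°)
Δλ/λ_C = 1 - -0.8910
Δλ/λ_C = 1.8910

This means the shift is 1.8910 × λ_C = 4.5882 pm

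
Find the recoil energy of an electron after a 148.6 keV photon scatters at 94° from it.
35.2590 keV

By energy conservation: K_e = E_initial - E_final

First find the scattered photon energy:
Initial wavelength: λ = hc/E = 8.3435 pm
Compton shift: Δλ = λ_C(1 - cos(94°)) = 2.5956 pm
Final wavelength: λ' = 8.3435 + 2.5956 = 10.9390 pm
Final photon energy: E' = hc/λ' = 113.3410 keV

Electron kinetic energy:
K_e = E - E' = 148.6000 - 113.3410 = 35.2590 keV

(Intermediate values are shown rounded; full precision is carried through to the final answer.)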